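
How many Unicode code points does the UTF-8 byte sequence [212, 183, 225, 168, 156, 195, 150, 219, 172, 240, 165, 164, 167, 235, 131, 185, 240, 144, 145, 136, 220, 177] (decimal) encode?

8

Byte at offset 0: 0xD4 = 11010100 → 2-byte char (#1). Advance 2.
Byte at offset 2: 0xE1 = 11100001 → 3-byte char (#2). Advance 3.
Byte at offset 5: 0xC3 = 11000011 → 2-byte char (#3). Advance 2.
Byte at offset 7: 0xDB = 11011011 → 2-byte char (#4). Advance 2.
Byte at offset 9: 0xF0 = 11110000 → 4-byte char (#5). Advance 4.
Byte at offset 13: 0xEB = 11101011 → 3-byte char (#6). Advance 3.
Byte at offset 16: 0xF0 = 11110000 → 4-byte char (#7). Advance 4.
Byte at offset 20: 0xDC = 11011100 → 2-byte char (#8). Advance 2.
Reached end at offset 22 after 8 code points.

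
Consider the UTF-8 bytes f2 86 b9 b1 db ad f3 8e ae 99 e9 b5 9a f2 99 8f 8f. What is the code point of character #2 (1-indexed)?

U+06ED

Offset 0: leading byte 0xF2 = 11110010 → 4-byte char #1 = F2 86 B9 B1.
Offset 4: leading byte 0xDB = 11011011 → 2-byte char #2 = DB AD.
Leading byte 0xDB = 11011011 matches 110xxxxx → 2-byte sequence.
Byte 1: 0xDB = 11011011, payload 11011 (5 bits).
Byte 2: 0xAD = 10101101 (10xxxxxx ✓), payload 101101.
Concatenate: 11011101101 = 0x6ED (11 bits → U+06ED).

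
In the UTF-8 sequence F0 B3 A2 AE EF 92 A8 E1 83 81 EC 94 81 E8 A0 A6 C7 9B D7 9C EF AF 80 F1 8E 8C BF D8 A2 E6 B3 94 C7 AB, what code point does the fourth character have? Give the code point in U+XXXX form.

U+C501

Offset 0: leading byte 0xF0 = 11110000 → 4-byte char #1 = F0 B3 A2 AE.
Offset 4: leading byte 0xEF = 11101111 → 3-byte char #2 = EF 92 A8.
Offset 7: leading byte 0xE1 = 11100001 → 3-byte char #3 = E1 83 81.
Offset 10: leading byte 0xEC = 11101100 → 3-byte char #4 = EC 94 81.
Leading byte 0xEC = 11101100 matches 1110xxxx → 3-byte sequence.
Byte 1: 0xEC = 11101100, payload 1100 (4 bits).
Byte 2: 0x94 = 10010100 (10xxxxxx ✓), payload 010100.
Byte 3: 0x81 = 10000001 (10xxxxxx ✓), payload 000001.
Concatenate: 1100010100000001 = 0xC501 (16 bits → U+C501).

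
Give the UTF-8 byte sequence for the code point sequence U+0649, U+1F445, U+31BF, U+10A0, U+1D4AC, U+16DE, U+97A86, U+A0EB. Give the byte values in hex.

D9 89 F0 9F 91 85 E3 86 BF E1 82 A0 F0 9D 92 AC E1 9B 9E F2 97 AA 86 EA 83 AB

U+0649: 2-byte form → D9 89.
U+1F445: 4-byte form → F0 9F 91 85.
U+31BF: 3-byte form → E3 86 BF.
U+10A0: 3-byte form → E1 82 A0.
U+1D4AC: 4-byte form → F0 9D 92 AC.
U+16DE: 3-byte form → E1 9B 9E.
U+97A86: 4-byte form → F2 97 AA 86.
U+A0EB: 3-byte form → EA 83 AB.
Concatenated (26 bytes): D9 89 F0 9F 91 85 E3 86 BF E1 82 A0 F0 9D 92 AC E1 9B 9E F2 97 AA 86 EA 83 AB.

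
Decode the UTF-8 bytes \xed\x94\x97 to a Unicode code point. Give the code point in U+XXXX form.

Leading byte 0xED = 11101101 matches 1110xxxx → 3-byte sequence.
Byte 1: 0xED = 11101101, payload 1101 (4 bits).
Byte 2: 0x94 = 10010100 (10xxxxxx ✓), payload 010100.
Byte 3: 0x97 = 10010111 (10xxxxxx ✓), payload 010111.
Concatenate: 1101010100010111 = 0xD517 (16 bits → U+D517).

U+D517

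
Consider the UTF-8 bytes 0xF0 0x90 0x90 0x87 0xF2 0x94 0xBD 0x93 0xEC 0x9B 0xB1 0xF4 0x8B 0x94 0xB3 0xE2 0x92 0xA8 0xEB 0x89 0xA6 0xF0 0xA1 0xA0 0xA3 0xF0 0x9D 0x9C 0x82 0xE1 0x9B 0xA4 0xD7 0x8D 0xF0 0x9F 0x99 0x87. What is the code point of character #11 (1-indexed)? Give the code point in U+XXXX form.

Offset 0: leading byte 0xF0 = 11110000 → 4-byte char #1 = F0 90 90 87.
Offset 4: leading byte 0xF2 = 11110010 → 4-byte char #2 = F2 94 BD 93.
Offset 8: leading byte 0xEC = 11101100 → 3-byte char #3 = EC 9B B1.
Offset 11: leading byte 0xF4 = 11110100 → 4-byte char #4 = F4 8B 94 B3.
Offset 15: leading byte 0xE2 = 11100010 → 3-byte char #5 = E2 92 A8.
Offset 18: leading byte 0xEB = 11101011 → 3-byte char #6 = EB 89 A6.
Offset 21: leading byte 0xF0 = 11110000 → 4-byte char #7 = F0 A1 A0 A3.
Offset 25: leading byte 0xF0 = 11110000 → 4-byte char #8 = F0 9D 9C 82.
Offset 29: leading byte 0xE1 = 11100001 → 3-byte char #9 = E1 9B A4.
Offset 32: leading byte 0xD7 = 11010111 → 2-byte char #10 = D7 8D.
Offset 34: leading byte 0xF0 = 11110000 → 4-byte char #11 = F0 9F 99 87.
Leading byte 0xF0 = 11110000 matches 11110xxx → 4-byte sequence.
Byte 1: 0xF0 = 11110000, payload 000 (3 bits).
Byte 2: 0x9F = 10011111 (10xxxxxx ✓), payload 011111.
Byte 3: 0x99 = 10011001 (10xxxxxx ✓), payload 011001.
Byte 4: 0x87 = 10000111 (10xxxxxx ✓), payload 000111.
Concatenate: 000011111011001000111 = 0x1F647 (21 bits → U+1F647).

U+1F647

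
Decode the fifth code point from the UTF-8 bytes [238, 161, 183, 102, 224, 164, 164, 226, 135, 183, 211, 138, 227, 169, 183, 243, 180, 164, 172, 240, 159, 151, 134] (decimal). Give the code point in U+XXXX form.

Offset 0: leading byte 0xEE = 11101110 → 3-byte char #1 = EE A1 B7.
Offset 3: leading byte 0x66 = 01100110 → 1-byte char #2 = 66.
Offset 4: leading byte 0xE0 = 11100000 → 3-byte char #3 = E0 A4 A4.
Offset 7: leading byte 0xE2 = 11100010 → 3-byte char #4 = E2 87 B7.
Offset 10: leading byte 0xD3 = 11010011 → 2-byte char #5 = D3 8A.
Leading byte 0xD3 = 11010011 matches 110xxxxx → 2-byte sequence.
Byte 1: 0xD3 = 11010011, payload 10011 (5 bits).
Byte 2: 0x8A = 10001010 (10xxxxxx ✓), payload 001010.
Concatenate: 10011001010 = 0x4CA (11 bits → U+04CA).

U+04CA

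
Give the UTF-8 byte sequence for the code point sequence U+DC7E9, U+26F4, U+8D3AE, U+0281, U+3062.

U+DC7E9: 4-byte form → F3 9C 9F A9.
U+26F4: 3-byte form → E2 9B B4.
U+8D3AE: 4-byte form → F2 8D 8E AE.
U+0281: 2-byte form → CA 81.
U+3062: 3-byte form → E3 81 A2.
Concatenated (16 bytes): F3 9C 9F A9 E2 9B B4 F2 8D 8E AE CA 81 E3 81 A2.

F3 9C 9F A9 E2 9B B4 F2 8D 8E AE CA 81 E3 81 A2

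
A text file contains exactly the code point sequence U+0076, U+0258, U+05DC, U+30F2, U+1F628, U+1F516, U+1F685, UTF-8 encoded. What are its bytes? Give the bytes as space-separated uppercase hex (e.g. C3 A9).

U+0076: 1-byte form → 76.
U+0258: 2-byte form → C9 98.
U+05DC: 2-byte form → D7 9C.
U+30F2: 3-byte form → E3 83 B2.
U+1F628: 4-byte form → F0 9F 98 A8.
U+1F516: 4-byte form → F0 9F 94 96.
U+1F685: 4-byte form → F0 9F 9A 85.
Concatenated (20 bytes): 76 C9 98 D7 9C E3 83 B2 F0 9F 98 A8 F0 9F 94 96 F0 9F 9A 85.

76 C9 98 D7 9C E3 83 B2 F0 9F 98 A8 F0 9F 94 96 F0 9F 9A 85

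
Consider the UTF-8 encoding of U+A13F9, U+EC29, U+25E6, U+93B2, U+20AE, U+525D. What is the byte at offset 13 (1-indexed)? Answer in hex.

0xB2

1-indexed offset 13 is 0-indexed offset 12.
U+A13F9 → 4-byte form F2 A1 8F B9 at offsets 0–3.
U+EC29 → 3-byte form EE B0 A9 at offsets 4–6.
U+25E6 → 3-byte form E2 97 A6 at offsets 7–9.
U+93B2 → 3-byte form E9 8E B2 at offsets 10–12.
Offset 12 falls in char 4's range; it's byte 3 of E9 8E B2 = 0xB2.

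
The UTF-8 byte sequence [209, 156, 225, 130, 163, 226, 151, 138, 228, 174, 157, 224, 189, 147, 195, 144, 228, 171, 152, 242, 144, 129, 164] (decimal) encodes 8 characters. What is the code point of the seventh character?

U+4AD8

Offset 0: leading byte 0xD1 = 11010001 → 2-byte char #1 = D1 9C.
Offset 2: leading byte 0xE1 = 11100001 → 3-byte char #2 = E1 82 A3.
Offset 5: leading byte 0xE2 = 11100010 → 3-byte char #3 = E2 97 8A.
Offset 8: leading byte 0xE4 = 11100100 → 3-byte char #4 = E4 AE 9D.
Offset 11: leading byte 0xE0 = 11100000 → 3-byte char #5 = E0 BD 93.
Offset 14: leading byte 0xC3 = 11000011 → 2-byte char #6 = C3 90.
Offset 16: leading byte 0xE4 = 11100100 → 3-byte char #7 = E4 AB 98.
Leading byte 0xE4 = 11100100 matches 1110xxxx → 3-byte sequence.
Byte 1: 0xE4 = 11100100, payload 0100 (4 bits).
Byte 2: 0xAB = 10101011 (10xxxxxx ✓), payload 101011.
Byte 3: 0x98 = 10011000 (10xxxxxx ✓), payload 011000.
Concatenate: 0100101011011000 = 0x4AD8 (16 bits → U+4AD8).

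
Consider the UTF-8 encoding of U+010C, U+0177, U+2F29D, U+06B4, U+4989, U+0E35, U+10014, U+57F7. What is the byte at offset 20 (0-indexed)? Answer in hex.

U+010C → 2-byte form C4 8C at offsets 0–1.
U+0177 → 2-byte form C5 B7 at offsets 2–3.
U+2F29D → 4-byte form F0 AF 8A 9D at offsets 4–7.
U+06B4 → 2-byte form DA B4 at offsets 8–9.
U+4989 → 3-byte form E4 A6 89 at offsets 10–12.
U+0E35 → 3-byte form E0 B8 B5 at offsets 13–15.
U+10014 → 4-byte form F0 90 80 94 at offsets 16–19.
U+57F7 → 3-byte form E5 9F B7 at offsets 20–22.
Offset 20 falls in char 8's range; it's byte 1 of E5 9F B7 = 0xE5.

0xE5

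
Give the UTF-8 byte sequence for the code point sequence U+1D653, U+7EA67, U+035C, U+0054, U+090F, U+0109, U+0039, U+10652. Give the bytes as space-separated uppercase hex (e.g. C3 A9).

F0 9D 99 93 F1 BE A9 A7 CD 9C 54 E0 A4 8F C4 89 39 F0 90 99 92

U+1D653: 4-byte form → F0 9D 99 93.
U+7EA67: 4-byte form → F1 BE A9 A7.
U+035C: 2-byte form → CD 9C.
U+0054: 1-byte form → 54.
U+090F: 3-byte form → E0 A4 8F.
U+0109: 2-byte form → C4 89.
U+0039: 1-byte form → 39.
U+10652: 4-byte form → F0 90 99 92.
Concatenated (21 bytes): F0 9D 99 93 F1 BE A9 A7 CD 9C 54 E0 A4 8F C4 89 39 F0 90 99 92.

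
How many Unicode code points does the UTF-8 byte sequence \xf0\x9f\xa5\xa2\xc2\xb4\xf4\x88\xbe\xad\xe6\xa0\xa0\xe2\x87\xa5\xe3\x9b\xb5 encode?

6

Byte at offset 0: 0xF0 = 11110000 → 4-byte char (#1). Advance 4.
Byte at offset 4: 0xC2 = 11000010 → 2-byte char (#2). Advance 2.
Byte at offset 6: 0xF4 = 11110100 → 4-byte char (#3). Advance 4.
Byte at offset 10: 0xE6 = 11100110 → 3-byte char (#4). Advance 3.
Byte at offset 13: 0xE2 = 11100010 → 3-byte char (#5). Advance 3.
Byte at offset 16: 0xE3 = 11100011 → 3-byte char (#6). Advance 3.
Reached end at offset 19 after 6 code points.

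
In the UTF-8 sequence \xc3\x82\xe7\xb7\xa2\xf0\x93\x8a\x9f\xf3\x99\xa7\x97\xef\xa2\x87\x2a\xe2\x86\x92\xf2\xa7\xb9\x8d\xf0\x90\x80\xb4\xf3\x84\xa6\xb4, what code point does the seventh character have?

Offset 0: leading byte 0xC3 = 11000011 → 2-byte char #1 = C3 82.
Offset 2: leading byte 0xE7 = 11100111 → 3-byte char #2 = E7 B7 A2.
Offset 5: leading byte 0xF0 = 11110000 → 4-byte char #3 = F0 93 8A 9F.
Offset 9: leading byte 0xF3 = 11110011 → 4-byte char #4 = F3 99 A7 97.
Offset 13: leading byte 0xEF = 11101111 → 3-byte char #5 = EF A2 87.
Offset 16: leading byte 0x2A = 00101010 → 1-byte char #6 = 2A.
Offset 17: leading byte 0xE2 = 11100010 → 3-byte char #7 = E2 86 92.
Leading byte 0xE2 = 11100010 matches 1110xxxx → 3-byte sequence.
Byte 1: 0xE2 = 11100010, payload 0010 (4 bits).
Byte 2: 0x86 = 10000110 (10xxxxxx ✓), payload 000110.
Byte 3: 0x92 = 10010010 (10xxxxxx ✓), payload 010010.
Concatenate: 0010000110010010 = 0x2192 (16 bits → U+2192).

U+2192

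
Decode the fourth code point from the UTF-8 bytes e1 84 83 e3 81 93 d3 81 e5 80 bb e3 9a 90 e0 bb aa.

U+503B

Offset 0: leading byte 0xE1 = 11100001 → 3-byte char #1 = E1 84 83.
Offset 3: leading byte 0xE3 = 11100011 → 3-byte char #2 = E3 81 93.
Offset 6: leading byte 0xD3 = 11010011 → 2-byte char #3 = D3 81.
Offset 8: leading byte 0xE5 = 11100101 → 3-byte char #4 = E5 80 BB.
Leading byte 0xE5 = 11100101 matches 1110xxxx → 3-byte sequence.
Byte 1: 0xE5 = 11100101, payload 0101 (4 bits).
Byte 2: 0x80 = 10000000 (10xxxxxx ✓), payload 000000.
Byte 3: 0xBB = 10111011 (10xxxxxx ✓), payload 111011.
Concatenate: 0101000000111011 = 0x503B (16 bits → U+503B).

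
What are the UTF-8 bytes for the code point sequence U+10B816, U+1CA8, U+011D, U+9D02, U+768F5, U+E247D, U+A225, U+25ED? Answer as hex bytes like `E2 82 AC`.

F4 8B A0 96 E1 B2 A8 C4 9D E9 B4 82 F1 B6 A3 B5 F3 A2 91 BD EA 88 A5 E2 97 AD

U+10B816: 4-byte form → F4 8B A0 96.
U+1CA8: 3-byte form → E1 B2 A8.
U+011D: 2-byte form → C4 9D.
U+9D02: 3-byte form → E9 B4 82.
U+768F5: 4-byte form → F1 B6 A3 B5.
U+E247D: 4-byte form → F3 A2 91 BD.
U+A225: 3-byte form → EA 88 A5.
U+25ED: 3-byte form → E2 97 AD.
Concatenated (26 bytes): F4 8B A0 96 E1 B2 A8 C4 9D E9 B4 82 F1 B6 A3 B5 F3 A2 91 BD EA 88 A5 E2 97 AD.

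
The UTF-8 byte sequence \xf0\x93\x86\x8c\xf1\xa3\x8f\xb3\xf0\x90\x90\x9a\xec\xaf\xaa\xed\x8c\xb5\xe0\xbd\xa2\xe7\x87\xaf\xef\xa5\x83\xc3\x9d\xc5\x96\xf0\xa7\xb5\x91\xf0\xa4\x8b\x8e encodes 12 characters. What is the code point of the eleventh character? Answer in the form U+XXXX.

Offset 0: leading byte 0xF0 = 11110000 → 4-byte char #1 = F0 93 86 8C.
Offset 4: leading byte 0xF1 = 11110001 → 4-byte char #2 = F1 A3 8F B3.
Offset 8: leading byte 0xF0 = 11110000 → 4-byte char #3 = F0 90 90 9A.
Offset 12: leading byte 0xEC = 11101100 → 3-byte char #4 = EC AF AA.
Offset 15: leading byte 0xED = 11101101 → 3-byte char #5 = ED 8C B5.
Offset 18: leading byte 0xE0 = 11100000 → 3-byte char #6 = E0 BD A2.
Offset 21: leading byte 0xE7 = 11100111 → 3-byte char #7 = E7 87 AF.
Offset 24: leading byte 0xEF = 11101111 → 3-byte char #8 = EF A5 83.
Offset 27: leading byte 0xC3 = 11000011 → 2-byte char #9 = C3 9D.
Offset 29: leading byte 0xC5 = 11000101 → 2-byte char #10 = C5 96.
Offset 31: leading byte 0xF0 = 11110000 → 4-byte char #11 = F0 A7 B5 91.
Leading byte 0xF0 = 11110000 matches 11110xxx → 4-byte sequence.
Byte 1: 0xF0 = 11110000, payload 000 (3 bits).
Byte 2: 0xA7 = 10100111 (10xxxxxx ✓), payload 100111.
Byte 3: 0xB5 = 10110101 (10xxxxxx ✓), payload 110101.
Byte 4: 0x91 = 10010001 (10xxxxxx ✓), payload 010001.
Concatenate: 000100111110101010001 = 0x27D51 (21 bits → U+27D51).

U+27D51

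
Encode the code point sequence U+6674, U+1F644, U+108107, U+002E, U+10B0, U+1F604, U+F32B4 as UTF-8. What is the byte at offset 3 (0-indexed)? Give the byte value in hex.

0xF0

U+6674 → 3-byte form E6 99 B4 at offsets 0–2.
U+1F644 → 4-byte form F0 9F 99 84 at offsets 3–6.
Offset 3 falls in char 2's range; it's byte 1 of F0 9F 99 84 = 0xF0.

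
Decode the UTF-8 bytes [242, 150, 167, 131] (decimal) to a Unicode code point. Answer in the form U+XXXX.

Leading byte 0xF2 = 11110010 matches 11110xxx → 4-byte sequence.
Byte 1: 0xF2 = 11110010, payload 010 (3 bits).
Byte 2: 0x96 = 10010110 (10xxxxxx ✓), payload 010110.
Byte 3: 0xA7 = 10100111 (10xxxxxx ✓), payload 100111.
Byte 4: 0x83 = 10000011 (10xxxxxx ✓), payload 000011.
Concatenate: 010010110100111000011 = 0x969C3 (21 bits → U+969C3).

U+969C3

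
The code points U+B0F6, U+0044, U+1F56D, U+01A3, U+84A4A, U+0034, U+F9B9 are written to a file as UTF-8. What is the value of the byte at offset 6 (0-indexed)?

U+B0F6 → 3-byte form EB 83 B6 at offsets 0–2.
U+0044 → 1-byte form 44 at offsets 3–3.
U+1F56D → 4-byte form F0 9F 95 AD at offsets 4–7.
Offset 6 falls in char 3's range; it's byte 3 of F0 9F 95 AD = 0x95.

0x95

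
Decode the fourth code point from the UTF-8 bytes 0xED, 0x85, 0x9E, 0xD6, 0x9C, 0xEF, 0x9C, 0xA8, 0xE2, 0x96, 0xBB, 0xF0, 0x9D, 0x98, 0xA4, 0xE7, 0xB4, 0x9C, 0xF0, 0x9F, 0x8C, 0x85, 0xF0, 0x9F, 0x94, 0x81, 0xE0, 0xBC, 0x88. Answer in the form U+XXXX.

U+25BB

Offset 0: leading byte 0xED = 11101101 → 3-byte char #1 = ED 85 9E.
Offset 3: leading byte 0xD6 = 11010110 → 2-byte char #2 = D6 9C.
Offset 5: leading byte 0xEF = 11101111 → 3-byte char #3 = EF 9C A8.
Offset 8: leading byte 0xE2 = 11100010 → 3-byte char #4 = E2 96 BB.
Leading byte 0xE2 = 11100010 matches 1110xxxx → 3-byte sequence.
Byte 1: 0xE2 = 11100010, payload 0010 (4 bits).
Byte 2: 0x96 = 10010110 (10xxxxxx ✓), payload 010110.
Byte 3: 0xBB = 10111011 (10xxxxxx ✓), payload 111011.
Concatenate: 0010010110111011 = 0x25BB (16 bits → U+25BB).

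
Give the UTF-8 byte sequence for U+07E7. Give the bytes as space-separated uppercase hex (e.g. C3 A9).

DF A7

U+07E7 = 0x7E7 = 2023 decimal. In range U+0080–U+07FF → 2-byte form: 110xxxxx 10xxxxxx.
Binary (11 bits): 11111100111.
Split 5+6: 11111 | 100111.
Byte 1: 11011111 = 0xDF.
Byte 2: 10100111 = 0xA7.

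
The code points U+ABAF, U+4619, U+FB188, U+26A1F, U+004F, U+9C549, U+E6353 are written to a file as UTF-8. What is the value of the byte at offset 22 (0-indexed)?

U+ABAF → 3-byte form EA AE AF at offsets 0–2.
U+4619 → 3-byte form E4 98 99 at offsets 3–5.
U+FB188 → 4-byte form F3 BB 86 88 at offsets 6–9.
U+26A1F → 4-byte form F0 A6 A8 9F at offsets 10–13.
U+004F → 1-byte form 4F at offsets 14–14.
U+9C549 → 4-byte form F2 9C 95 89 at offsets 15–18.
U+E6353 → 4-byte form F3 A6 8D 93 at offsets 19–22.
Offset 22 falls in char 7's range; it's byte 4 of F3 A6 8D 93 = 0x93.

0x93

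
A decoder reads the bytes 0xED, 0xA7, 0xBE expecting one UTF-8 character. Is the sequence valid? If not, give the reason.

invalid (encodes a surrogate (U+D800–U+DFFF))

Structurally a 3-byte sequence; payload = 0xD9FE.
But 0xD9FE is in U+D800–U+DFFF, the surrogate range. Surrogates are not Unicode scalar values and are forbidden in UTF-8.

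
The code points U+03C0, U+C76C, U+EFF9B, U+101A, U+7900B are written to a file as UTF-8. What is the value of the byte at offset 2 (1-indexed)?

0x80

1-indexed offset 2 is 0-indexed offset 1.
U+03C0 → 2-byte form CF 80 at offsets 0–1.
Offset 1 falls in char 1's range; it's byte 2 of CF 80 = 0x80.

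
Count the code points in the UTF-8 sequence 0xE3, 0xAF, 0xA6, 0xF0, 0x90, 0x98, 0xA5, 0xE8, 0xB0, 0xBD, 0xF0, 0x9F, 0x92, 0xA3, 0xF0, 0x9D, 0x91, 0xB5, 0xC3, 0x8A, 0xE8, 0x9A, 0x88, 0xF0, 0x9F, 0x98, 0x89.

Byte at offset 0: 0xE3 = 11100011 → 3-byte char (#1). Advance 3.
Byte at offset 3: 0xF0 = 11110000 → 4-byte char (#2). Advance 4.
Byte at offset 7: 0xE8 = 11101000 → 3-byte char (#3). Advance 3.
Byte at offset 10: 0xF0 = 11110000 → 4-byte char (#4). Advance 4.
Byte at offset 14: 0xF0 = 11110000 → 4-byte char (#5). Advance 4.
Byte at offset 18: 0xC3 = 11000011 → 2-byte char (#6). Advance 2.
Byte at offset 20: 0xE8 = 11101000 → 3-byte char (#7). Advance 3.
Byte at offset 23: 0xF0 = 11110000 → 4-byte char (#8). Advance 4.
Reached end at offset 27 after 8 code points.

8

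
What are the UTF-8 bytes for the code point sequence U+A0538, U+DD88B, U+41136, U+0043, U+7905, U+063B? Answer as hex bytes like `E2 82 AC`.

F2 A0 94 B8 F3 9D A2 8B F1 81 84 B6 43 E7 A4 85 D8 BB

U+A0538: 4-byte form → F2 A0 94 B8.
U+DD88B: 4-byte form → F3 9D A2 8B.
U+41136: 4-byte form → F1 81 84 B6.
U+0043: 1-byte form → 43.
U+7905: 3-byte form → E7 A4 85.
U+063B: 2-byte form → D8 BB.
Concatenated (18 bytes): F2 A0 94 B8 F3 9D A2 8B F1 81 84 B6 43 E7 A4 85 D8 BB.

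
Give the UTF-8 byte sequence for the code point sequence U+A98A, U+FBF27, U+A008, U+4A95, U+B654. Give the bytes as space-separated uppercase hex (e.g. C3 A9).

EA A6 8A F3 BB BC A7 EA 80 88 E4 AA 95 EB 99 94

U+A98A: 3-byte form → EA A6 8A.
U+FBF27: 4-byte form → F3 BB BC A7.
U+A008: 3-byte form → EA 80 88.
U+4A95: 3-byte form → E4 AA 95.
U+B654: 3-byte form → EB 99 94.
Concatenated (16 bytes): EA A6 8A F3 BB BC A7 EA 80 88 E4 AA 95 EB 99 94.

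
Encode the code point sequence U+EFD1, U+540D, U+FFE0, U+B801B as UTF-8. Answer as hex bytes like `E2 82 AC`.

EE BF 91 E5 90 8D EF BF A0 F2 B8 80 9B

U+EFD1: 3-byte form → EE BF 91.
U+540D: 3-byte form → E5 90 8D.
U+FFE0: 3-byte form → EF BF A0.
U+B801B: 4-byte form → F2 B8 80 9B.
Concatenated (13 bytes): EE BF 91 E5 90 8D EF BF A0 F2 B8 80 9B.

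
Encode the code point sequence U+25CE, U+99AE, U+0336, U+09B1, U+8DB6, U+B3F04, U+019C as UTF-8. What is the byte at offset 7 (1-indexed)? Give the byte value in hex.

1-indexed offset 7 is 0-indexed offset 6.
U+25CE → 3-byte form E2 97 8E at offsets 0–2.
U+99AE → 3-byte form E9 A6 AE at offsets 3–5.
U+0336 → 2-byte form CC B6 at offsets 6–7.
Offset 6 falls in char 3's range; it's byte 1 of CC B6 = 0xCC.

0xCC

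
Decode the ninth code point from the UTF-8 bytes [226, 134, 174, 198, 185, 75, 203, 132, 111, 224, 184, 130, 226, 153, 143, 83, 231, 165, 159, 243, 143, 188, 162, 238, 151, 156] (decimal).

Offset 0: leading byte 0xE2 = 11100010 → 3-byte char #1 = E2 86 AE.
Offset 3: leading byte 0xC6 = 11000110 → 2-byte char #2 = C6 B9.
Offset 5: leading byte 0x4B = 01001011 → 1-byte char #3 = 4B.
Offset 6: leading byte 0xCB = 11001011 → 2-byte char #4 = CB 84.
Offset 8: leading byte 0x6F = 01101111 → 1-byte char #5 = 6F.
Offset 9: leading byte 0xE0 = 11100000 → 3-byte char #6 = E0 B8 82.
Offset 12: leading byte 0xE2 = 11100010 → 3-byte char #7 = E2 99 8F.
Offset 15: leading byte 0x53 = 01010011 → 1-byte char #8 = 53.
Offset 16: leading byte 0xE7 = 11100111 → 3-byte char #9 = E7 A5 9F.
Leading byte 0xE7 = 11100111 matches 1110xxxx → 3-byte sequence.
Byte 1: 0xE7 = 11100111, payload 0111 (4 bits).
Byte 2: 0xA5 = 10100101 (10xxxxxx ✓), payload 100101.
Byte 3: 0x9F = 10011111 (10xxxxxx ✓), payload 011111.
Concatenate: 0111100101011111 = 0x795F (16 bits → U+795F).

U+795F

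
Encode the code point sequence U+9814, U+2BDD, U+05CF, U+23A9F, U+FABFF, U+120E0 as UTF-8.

E9 A0 94 E2 AF 9D D7 8F F0 A3 AA 9F F3 BA AF BF F0 92 83 A0

U+9814: 3-byte form → E9 A0 94.
U+2BDD: 3-byte form → E2 AF 9D.
U+05CF: 2-byte form → D7 8F.
U+23A9F: 4-byte form → F0 A3 AA 9F.
U+FABFF: 4-byte form → F3 BA AF BF.
U+120E0: 4-byte form → F0 92 83 A0.
Concatenated (20 bytes): E9 A0 94 E2 AF 9D D7 8F F0 A3 AA 9F F3 BA AF BF F0 92 83 A0.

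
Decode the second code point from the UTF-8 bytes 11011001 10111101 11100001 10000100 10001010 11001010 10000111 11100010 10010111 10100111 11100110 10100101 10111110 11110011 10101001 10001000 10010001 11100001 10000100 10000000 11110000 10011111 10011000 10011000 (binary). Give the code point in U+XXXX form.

Offset 0: leading byte 0xD9 = 11011001 → 2-byte char #1 = D9 BD.
Offset 2: leading byte 0xE1 = 11100001 → 3-byte char #2 = E1 84 8A.
Leading byte 0xE1 = 11100001 matches 1110xxxx → 3-byte sequence.
Byte 1: 0xE1 = 11100001, payload 0001 (4 bits).
Byte 2: 0x84 = 10000100 (10xxxxxx ✓), payload 000100.
Byte 3: 0x8A = 10001010 (10xxxxxx ✓), payload 001010.
Concatenate: 0001000100001010 = 0x110A (16 bits → U+110A).

U+110A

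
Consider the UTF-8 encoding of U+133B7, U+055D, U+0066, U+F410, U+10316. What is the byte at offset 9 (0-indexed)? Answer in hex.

0x90

U+133B7 → 4-byte form F0 93 8E B7 at offsets 0–3.
U+055D → 2-byte form D5 9D at offsets 4–5.
U+0066 → 1-byte form 66 at offsets 6–6.
U+F410 → 3-byte form EF 90 90 at offsets 7–9.
Offset 9 falls in char 4's range; it's byte 3 of EF 90 90 = 0x90.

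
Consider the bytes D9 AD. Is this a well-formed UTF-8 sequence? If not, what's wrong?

valid

Leading byte 0xD9 = 11011001 → 2-byte form.
Continuation bytes 0xAD=10101101 all match 10xxxxxx.
Decoded value 0x66D is ≥ 0x80 (shortest form) and not a surrogate.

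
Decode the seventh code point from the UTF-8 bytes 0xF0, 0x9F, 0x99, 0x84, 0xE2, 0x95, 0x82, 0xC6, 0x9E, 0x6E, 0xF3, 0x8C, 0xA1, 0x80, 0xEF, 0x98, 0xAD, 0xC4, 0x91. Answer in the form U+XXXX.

U+0111

Offset 0: leading byte 0xF0 = 11110000 → 4-byte char #1 = F0 9F 99 84.
Offset 4: leading byte 0xE2 = 11100010 → 3-byte char #2 = E2 95 82.
Offset 7: leading byte 0xC6 = 11000110 → 2-byte char #3 = C6 9E.
Offset 9: leading byte 0x6E = 01101110 → 1-byte char #4 = 6E.
Offset 10: leading byte 0xF3 = 11110011 → 4-byte char #5 = F3 8C A1 80.
Offset 14: leading byte 0xEF = 11101111 → 3-byte char #6 = EF 98 AD.
Offset 17: leading byte 0xC4 = 11000100 → 2-byte char #7 = C4 91.
Leading byte 0xC4 = 11000100 matches 110xxxxx → 2-byte sequence.
Byte 1: 0xC4 = 11000100, payload 00100 (5 bits).
Byte 2: 0x91 = 10010001 (10xxxxxx ✓), payload 010001.
Concatenate: 00100010001 = 0x111 (11 bits → U+0111).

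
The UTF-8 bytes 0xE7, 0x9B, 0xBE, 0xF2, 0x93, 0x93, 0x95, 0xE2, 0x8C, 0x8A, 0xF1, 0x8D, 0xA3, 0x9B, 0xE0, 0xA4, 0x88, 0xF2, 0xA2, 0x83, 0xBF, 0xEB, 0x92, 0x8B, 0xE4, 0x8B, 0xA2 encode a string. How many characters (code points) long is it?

8

Byte at offset 0: 0xE7 = 11100111 → 3-byte char (#1). Advance 3.
Byte at offset 3: 0xF2 = 11110010 → 4-byte char (#2). Advance 4.
Byte at offset 7: 0xE2 = 11100010 → 3-byte char (#3). Advance 3.
Byte at offset 10: 0xF1 = 11110001 → 4-byte char (#4). Advance 4.
Byte at offset 14: 0xE0 = 11100000 → 3-byte char (#5). Advance 3.
Byte at offset 17: 0xF2 = 11110010 → 4-byte char (#6). Advance 4.
Byte at offset 21: 0xEB = 11101011 → 3-byte char (#7). Advance 3.
Byte at offset 24: 0xE4 = 11100100 → 3-byte char (#8). Advance 3.
Reached end at offset 27 after 8 code points.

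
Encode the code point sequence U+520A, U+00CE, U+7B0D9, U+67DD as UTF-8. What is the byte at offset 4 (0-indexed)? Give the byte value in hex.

U+520A → 3-byte form E5 88 8A at offsets 0–2.
U+00CE → 2-byte form C3 8E at offsets 3–4.
Offset 4 falls in char 2's range; it's byte 2 of C3 8E = 0x8E.

0x8E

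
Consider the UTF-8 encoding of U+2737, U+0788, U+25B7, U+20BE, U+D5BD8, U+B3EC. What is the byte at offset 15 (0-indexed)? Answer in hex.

0xEB

U+2737 → 3-byte form E2 9C B7 at offsets 0–2.
U+0788 → 2-byte form DE 88 at offsets 3–4.
U+25B7 → 3-byte form E2 96 B7 at offsets 5–7.
U+20BE → 3-byte form E2 82 BE at offsets 8–10.
U+D5BD8 → 4-byte form F3 95 AF 98 at offsets 11–14.
U+B3EC → 3-byte form EB 8F AC at offsets 15–17.
Offset 15 falls in char 6's range; it's byte 1 of EB 8F AC = 0xEB.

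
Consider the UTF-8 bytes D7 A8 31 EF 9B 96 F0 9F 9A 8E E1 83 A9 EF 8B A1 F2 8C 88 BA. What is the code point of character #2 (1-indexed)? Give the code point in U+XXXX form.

U+0031

Offset 0: leading byte 0xD7 = 11010111 → 2-byte char #1 = D7 A8.
Offset 2: leading byte 0x31 = 00110001 → 1-byte char #2 = 31.
Leading byte 0x31 = 00110001 matches 0xxxxxxx → 1-byte sequence.
Byte 1: 0x31 = 00110001, payload 0110001 (7 bits).
Concatenate: 0110001 = 0x31 (7 bits → U+0031).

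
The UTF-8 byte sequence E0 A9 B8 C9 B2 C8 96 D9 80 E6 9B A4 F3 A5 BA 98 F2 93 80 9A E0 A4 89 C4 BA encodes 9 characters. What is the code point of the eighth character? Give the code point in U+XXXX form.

Offset 0: leading byte 0xE0 = 11100000 → 3-byte char #1 = E0 A9 B8.
Offset 3: leading byte 0xC9 = 11001001 → 2-byte char #2 = C9 B2.
Offset 5: leading byte 0xC8 = 11001000 → 2-byte char #3 = C8 96.
Offset 7: leading byte 0xD9 = 11011001 → 2-byte char #4 = D9 80.
Offset 9: leading byte 0xE6 = 11100110 → 3-byte char #5 = E6 9B A4.
Offset 12: leading byte 0xF3 = 11110011 → 4-byte char #6 = F3 A5 BA 98.
Offset 16: leading byte 0xF2 = 11110010 → 4-byte char #7 = F2 93 80 9A.
Offset 20: leading byte 0xE0 = 11100000 → 3-byte char #8 = E0 A4 89.
Leading byte 0xE0 = 11100000 matches 1110xxxx → 3-byte sequence.
Byte 1: 0xE0 = 11100000, payload 0000 (4 bits).
Byte 2: 0xA4 = 10100100 (10xxxxxx ✓), payload 100100.
Byte 3: 0x89 = 10001001 (10xxxxxx ✓), payload 001001.
Concatenate: 0000100100001001 = 0x909 (16 bits → U+0909).

U+0909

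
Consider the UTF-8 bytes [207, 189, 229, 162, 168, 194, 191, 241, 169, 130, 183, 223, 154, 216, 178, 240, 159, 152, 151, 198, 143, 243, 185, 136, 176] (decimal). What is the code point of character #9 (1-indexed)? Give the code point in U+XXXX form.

U+F9230

Offset 0: leading byte 0xCF = 11001111 → 2-byte char #1 = CF BD.
Offset 2: leading byte 0xE5 = 11100101 → 3-byte char #2 = E5 A2 A8.
Offset 5: leading byte 0xC2 = 11000010 → 2-byte char #3 = C2 BF.
Offset 7: leading byte 0xF1 = 11110001 → 4-byte char #4 = F1 A9 82 B7.
Offset 11: leading byte 0xDF = 11011111 → 2-byte char #5 = DF 9A.
Offset 13: leading byte 0xD8 = 11011000 → 2-byte char #6 = D8 B2.
Offset 15: leading byte 0xF0 = 11110000 → 4-byte char #7 = F0 9F 98 97.
Offset 19: leading byte 0xC6 = 11000110 → 2-byte char #8 = C6 8F.
Offset 21: leading byte 0xF3 = 11110011 → 4-byte char #9 = F3 B9 88 B0.
Leading byte 0xF3 = 11110011 matches 11110xxx → 4-byte sequence.
Byte 1: 0xF3 = 11110011, payload 011 (3 bits).
Byte 2: 0xB9 = 10111001 (10xxxxxx ✓), payload 111001.
Byte 3: 0x88 = 10001000 (10xxxxxx ✓), payload 001000.
Byte 4: 0xB0 = 10110000 (10xxxxxx ✓), payload 110000.
Concatenate: 011111001001000110000 = 0xF9230 (21 bits → U+F9230).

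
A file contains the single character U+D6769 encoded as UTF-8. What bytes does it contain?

F3 96 9D A9

U+D6769 = 0xD6769 = 878441 decimal. In range U+10000–U+10FFFF → 4-byte form: 11110xxx 10xxxxxx 10xxxxxx 10xxxxxx.
Binary (21 bits): 011010110011101101001.
Split 3+6+6+6: 011 | 010110 | 011101 | 101001.
Byte 1: 11110011 = 0xF3.
Byte 2: 10010110 = 0x96.
Byte 3: 10011101 = 0x9D.
Byte 4: 10101001 = 0xA9.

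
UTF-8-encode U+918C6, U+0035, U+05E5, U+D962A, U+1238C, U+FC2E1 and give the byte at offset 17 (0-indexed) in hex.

0x8B

U+918C6 → 4-byte form F2 91 A3 86 at offsets 0–3.
U+0035 → 1-byte form 35 at offsets 4–4.
U+05E5 → 2-byte form D7 A5 at offsets 5–6.
U+D962A → 4-byte form F3 99 98 AA at offsets 7–10.
U+1238C → 4-byte form F0 92 8E 8C at offsets 11–14.
U+FC2E1 → 4-byte form F3 BC 8B A1 at offsets 15–18.
Offset 17 falls in char 6's range; it's byte 3 of F3 BC 8B A1 = 0x8B.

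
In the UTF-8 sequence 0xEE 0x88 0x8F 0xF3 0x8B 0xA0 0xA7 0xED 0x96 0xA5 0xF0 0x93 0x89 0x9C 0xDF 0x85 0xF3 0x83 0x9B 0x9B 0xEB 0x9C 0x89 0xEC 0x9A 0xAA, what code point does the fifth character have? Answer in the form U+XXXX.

Offset 0: leading byte 0xEE = 11101110 → 3-byte char #1 = EE 88 8F.
Offset 3: leading byte 0xF3 = 11110011 → 4-byte char #2 = F3 8B A0 A7.
Offset 7: leading byte 0xED = 11101101 → 3-byte char #3 = ED 96 A5.
Offset 10: leading byte 0xF0 = 11110000 → 4-byte char #4 = F0 93 89 9C.
Offset 14: leading byte 0xDF = 11011111 → 2-byte char #5 = DF 85.
Leading byte 0xDF = 11011111 matches 110xxxxx → 2-byte sequence.
Byte 1: 0xDF = 11011111, payload 11111 (5 bits).
Byte 2: 0x85 = 10000101 (10xxxxxx ✓), payload 000101.
Concatenate: 11111000101 = 0x7C5 (11 bits → U+07C5).

U+07C5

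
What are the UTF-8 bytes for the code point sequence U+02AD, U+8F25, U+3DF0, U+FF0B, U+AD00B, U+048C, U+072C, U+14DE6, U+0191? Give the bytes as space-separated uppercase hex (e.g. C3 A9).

CA AD E8 BC A5 E3 B7 B0 EF BC 8B F2 AD 80 8B D2 8C DC AC F0 94 B7 A6 C6 91

U+02AD: 2-byte form → CA AD.
U+8F25: 3-byte form → E8 BC A5.
U+3DF0: 3-byte form → E3 B7 B0.
U+FF0B: 3-byte form → EF BC 8B.
U+AD00B: 4-byte form → F2 AD 80 8B.
U+048C: 2-byte form → D2 8C.
U+072C: 2-byte form → DC AC.
U+14DE6: 4-byte form → F0 94 B7 A6.
U+0191: 2-byte form → C6 91.
Concatenated (25 bytes): CA AD E8 BC A5 E3 B7 B0 EF BC 8B F2 AD 80 8B D2 8C DC AC F0 94 B7 A6 C6 91.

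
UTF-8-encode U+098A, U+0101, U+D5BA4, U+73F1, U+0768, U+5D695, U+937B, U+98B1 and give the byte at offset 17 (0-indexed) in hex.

0x95

U+098A → 3-byte form E0 A6 8A at offsets 0–2.
U+0101 → 2-byte form C4 81 at offsets 3–4.
U+D5BA4 → 4-byte form F3 95 AE A4 at offsets 5–8.
U+73F1 → 3-byte form E7 8F B1 at offsets 9–11.
U+0768 → 2-byte form DD A8 at offsets 12–13.
U+5D695 → 4-byte form F1 9D 9A 95 at offsets 14–17.
Offset 17 falls in char 6's range; it's byte 4 of F1 9D 9A 95 = 0x95.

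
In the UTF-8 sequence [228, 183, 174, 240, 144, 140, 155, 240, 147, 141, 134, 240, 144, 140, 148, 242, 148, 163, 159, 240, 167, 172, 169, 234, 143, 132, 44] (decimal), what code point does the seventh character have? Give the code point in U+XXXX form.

Offset 0: leading byte 0xE4 = 11100100 → 3-byte char #1 = E4 B7 AE.
Offset 3: leading byte 0xF0 = 11110000 → 4-byte char #2 = F0 90 8C 9B.
Offset 7: leading byte 0xF0 = 11110000 → 4-byte char #3 = F0 93 8D 86.
Offset 11: leading byte 0xF0 = 11110000 → 4-byte char #4 = F0 90 8C 94.
Offset 15: leading byte 0xF2 = 11110010 → 4-byte char #5 = F2 94 A3 9F.
Offset 19: leading byte 0xF0 = 11110000 → 4-byte char #6 = F0 A7 AC A9.
Offset 23: leading byte 0xEA = 11101010 → 3-byte char #7 = EA 8F 84.
Leading byte 0xEA = 11101010 matches 1110xxxx → 3-byte sequence.
Byte 1: 0xEA = 11101010, payload 1010 (4 bits).
Byte 2: 0x8F = 10001111 (10xxxxxx ✓), payload 001111.
Byte 3: 0x84 = 10000100 (10xxxxxx ✓), payload 000100.
Concatenate: 1010001111000100 = 0xA3C4 (16 bits → U+A3C4).

U+A3C4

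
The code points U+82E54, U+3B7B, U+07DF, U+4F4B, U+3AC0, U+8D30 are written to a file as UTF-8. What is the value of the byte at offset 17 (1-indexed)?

1-indexed offset 17 is 0-indexed offset 16.
U+82E54 → 4-byte form F2 82 B9 94 at offsets 0–3.
U+3B7B → 3-byte form E3 AD BB at offsets 4–6.
U+07DF → 2-byte form DF 9F at offsets 7–8.
U+4F4B → 3-byte form E4 BD 8B at offsets 9–11.
U+3AC0 → 3-byte form E3 AB 80 at offsets 12–14.
U+8D30 → 3-byte form E8 B4 B0 at offsets 15–17.
Offset 16 falls in char 6's range; it's byte 2 of E8 B4 B0 = 0xB4.

0xB4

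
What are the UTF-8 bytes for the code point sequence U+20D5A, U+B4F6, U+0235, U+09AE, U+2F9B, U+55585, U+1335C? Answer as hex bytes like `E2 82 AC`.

F0 A0 B5 9A EB 93 B6 C8 B5 E0 A6 AE E2 BE 9B F1 95 96 85 F0 93 8D 9C

U+20D5A: 4-byte form → F0 A0 B5 9A.
U+B4F6: 3-byte form → EB 93 B6.
U+0235: 2-byte form → C8 B5.
U+09AE: 3-byte form → E0 A6 AE.
U+2F9B: 3-byte form → E2 BE 9B.
U+55585: 4-byte form → F1 95 96 85.
U+1335C: 4-byte form → F0 93 8D 9C.
Concatenated (23 bytes): F0 A0 B5 9A EB 93 B6 C8 B5 E0 A6 AE E2 BE 9B F1 95 96 85 F0 93 8D 9C.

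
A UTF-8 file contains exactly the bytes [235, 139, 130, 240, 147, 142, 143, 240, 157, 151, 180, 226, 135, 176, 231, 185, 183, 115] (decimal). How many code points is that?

6

Byte at offset 0: 0xEB = 11101011 → 3-byte char (#1). Advance 3.
Byte at offset 3: 0xF0 = 11110000 → 4-byte char (#2). Advance 4.
Byte at offset 7: 0xF0 = 11110000 → 4-byte char (#3). Advance 4.
Byte at offset 11: 0xE2 = 11100010 → 3-byte char (#4). Advance 3.
Byte at offset 14: 0xE7 = 11100111 → 3-byte char (#5). Advance 3.
Byte at offset 17: 0x73 = 01110011 → 1-byte char (#6). Advance 1.
Reached end at offset 18 after 6 code points.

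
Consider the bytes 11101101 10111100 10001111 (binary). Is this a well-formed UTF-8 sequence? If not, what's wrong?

Structurally a 3-byte sequence; payload = 0xDF0F.
But 0xDF0F is in U+D800–U+DFFF, the surrogate range. Surrogates are not Unicode scalar values and are forbidden in UTF-8.

invalid (encodes a surrogate (U+D800–U+DFFF))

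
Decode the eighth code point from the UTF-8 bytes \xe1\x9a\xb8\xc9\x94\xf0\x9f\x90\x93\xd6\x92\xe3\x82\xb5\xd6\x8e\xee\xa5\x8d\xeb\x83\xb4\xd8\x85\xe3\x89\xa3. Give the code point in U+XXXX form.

Offset 0: leading byte 0xE1 = 11100001 → 3-byte char #1 = E1 9A B8.
Offset 3: leading byte 0xC9 = 11001001 → 2-byte char #2 = C9 94.
Offset 5: leading byte 0xF0 = 11110000 → 4-byte char #3 = F0 9F 90 93.
Offset 9: leading byte 0xD6 = 11010110 → 2-byte char #4 = D6 92.
Offset 11: leading byte 0xE3 = 11100011 → 3-byte char #5 = E3 82 B5.
Offset 14: leading byte 0xD6 = 11010110 → 2-byte char #6 = D6 8E.
Offset 16: leading byte 0xEE = 11101110 → 3-byte char #7 = EE A5 8D.
Offset 19: leading byte 0xEB = 11101011 → 3-byte char #8 = EB 83 B4.
Leading byte 0xEB = 11101011 matches 1110xxxx → 3-byte sequence.
Byte 1: 0xEB = 11101011, payload 1011 (4 bits).
Byte 2: 0x83 = 10000011 (10xxxxxx ✓), payload 000011.
Byte 3: 0xB4 = 10110100 (10xxxxxx ✓), payload 110100.
Concatenate: 1011000011110100 = 0xB0F4 (16 bits → U+B0F4).

U+B0F4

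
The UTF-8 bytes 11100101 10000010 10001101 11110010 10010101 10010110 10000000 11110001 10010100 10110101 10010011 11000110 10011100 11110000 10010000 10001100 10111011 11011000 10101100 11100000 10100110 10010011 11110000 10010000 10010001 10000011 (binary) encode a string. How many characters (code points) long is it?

Byte at offset 0: 0xE5 = 11100101 → 3-byte char (#1). Advance 3.
Byte at offset 3: 0xF2 = 11110010 → 4-byte char (#2). Advance 4.
Byte at offset 7: 0xF1 = 11110001 → 4-byte char (#3). Advance 4.
Byte at offset 11: 0xC6 = 11000110 → 2-byte char (#4). Advance 2.
Byte at offset 13: 0xF0 = 11110000 → 4-byte char (#5). Advance 4.
Byte at offset 17: 0xD8 = 11011000 → 2-byte char (#6). Advance 2.
Byte at offset 19: 0xE0 = 11100000 → 3-byte char (#7). Advance 3.
Byte at offset 22: 0xF0 = 11110000 → 4-byte char (#8). Advance 4.
Reached end at offset 26 after 8 code points.

8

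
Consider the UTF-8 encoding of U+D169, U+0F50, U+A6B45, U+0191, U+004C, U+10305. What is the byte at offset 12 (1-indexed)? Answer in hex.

1-indexed offset 12 is 0-indexed offset 11.
U+D169 → 3-byte form ED 85 A9 at offsets 0–2.
U+0F50 → 3-byte form E0 BD 90 at offsets 3–5.
U+A6B45 → 4-byte form F2 A6 AD 85 at offsets 6–9.
U+0191 → 2-byte form C6 91 at offsets 10–11.
Offset 11 falls in char 4's range; it's byte 2 of C6 91 = 0x91.

0x91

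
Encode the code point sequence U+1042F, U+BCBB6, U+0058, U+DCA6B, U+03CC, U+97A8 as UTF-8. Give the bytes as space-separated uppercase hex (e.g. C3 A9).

U+1042F: 4-byte form → F0 90 90 AF.
U+BCBB6: 4-byte form → F2 BC AE B6.
U+0058: 1-byte form → 58.
U+DCA6B: 4-byte form → F3 9C A9 AB.
U+03CC: 2-byte form → CF 8C.
U+97A8: 3-byte form → E9 9E A8.
Concatenated (18 bytes): F0 90 90 AF F2 BC AE B6 58 F3 9C A9 AB CF 8C E9 9E A8.

F0 90 90 AF F2 BC AE B6 58 F3 9C A9 AB CF 8C E9 9E A8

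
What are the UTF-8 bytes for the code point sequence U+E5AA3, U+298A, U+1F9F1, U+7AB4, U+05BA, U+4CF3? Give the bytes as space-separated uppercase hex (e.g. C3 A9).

F3 A5 AA A3 E2 A6 8A F0 9F A7 B1 E7 AA B4 D6 BA E4 B3 B3

U+E5AA3: 4-byte form → F3 A5 AA A3.
U+298A: 3-byte form → E2 A6 8A.
U+1F9F1: 4-byte form → F0 9F A7 B1.
U+7AB4: 3-byte form → E7 AA B4.
U+05BA: 2-byte form → D6 BA.
U+4CF3: 3-byte form → E4 B3 B3.
Concatenated (19 bytes): F3 A5 AA A3 E2 A6 8A F0 9F A7 B1 E7 AA B4 D6 BA E4 B3 B3.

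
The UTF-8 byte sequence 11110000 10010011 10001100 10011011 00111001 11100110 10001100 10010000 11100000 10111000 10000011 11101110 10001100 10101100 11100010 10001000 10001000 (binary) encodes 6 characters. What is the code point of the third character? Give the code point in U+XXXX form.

U+6310

Offset 0: leading byte 0xF0 = 11110000 → 4-byte char #1 = F0 93 8C 9B.
Offset 4: leading byte 0x39 = 00111001 → 1-byte char #2 = 39.
Offset 5: leading byte 0xE6 = 11100110 → 3-byte char #3 = E6 8C 90.
Leading byte 0xE6 = 11100110 matches 1110xxxx → 3-byte sequence.
Byte 1: 0xE6 = 11100110, payload 0110 (4 bits).
Byte 2: 0x8C = 10001100 (10xxxxxx ✓), payload 001100.
Byte 3: 0x90 = 10010000 (10xxxxxx ✓), payload 010000.
Concatenate: 0110001100010000 = 0x6310 (16 bits → U+6310).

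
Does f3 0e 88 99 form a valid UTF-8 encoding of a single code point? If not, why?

Leading byte 0xF3 = 11110011 → 4-byte form.
Byte 2 is 0x0E = 00001110, which is not 10xxxxxx — expected a continuation byte.

invalid (non-continuation byte where continuation expected)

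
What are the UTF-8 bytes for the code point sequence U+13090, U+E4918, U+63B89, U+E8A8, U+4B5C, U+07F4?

F0 93 82 90 F3 A4 A4 98 F1 A3 AE 89 EE A2 A8 E4 AD 9C DF B4

U+13090: 4-byte form → F0 93 82 90.
U+E4918: 4-byte form → F3 A4 A4 98.
U+63B89: 4-byte form → F1 A3 AE 89.
U+E8A8: 3-byte form → EE A2 A8.
U+4B5C: 3-byte form → E4 AD 9C.
U+07F4: 2-byte form → DF B4.
Concatenated (20 bytes): F0 93 82 90 F3 A4 A4 98 F1 A3 AE 89 EE A2 A8 E4 AD 9C DF B4.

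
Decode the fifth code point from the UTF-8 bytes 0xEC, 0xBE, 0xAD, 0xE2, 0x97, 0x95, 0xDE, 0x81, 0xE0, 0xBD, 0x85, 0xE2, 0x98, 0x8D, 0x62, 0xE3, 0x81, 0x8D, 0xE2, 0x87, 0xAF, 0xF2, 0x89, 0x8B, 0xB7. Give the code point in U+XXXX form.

Offset 0: leading byte 0xEC = 11101100 → 3-byte char #1 = EC BE AD.
Offset 3: leading byte 0xE2 = 11100010 → 3-byte char #2 = E2 97 95.
Offset 6: leading byte 0xDE = 11011110 → 2-byte char #3 = DE 81.
Offset 8: leading byte 0xE0 = 11100000 → 3-byte char #4 = E0 BD 85.
Offset 11: leading byte 0xE2 = 11100010 → 3-byte char #5 = E2 98 8D.
Leading byte 0xE2 = 11100010 matches 1110xxxx → 3-byte sequence.
Byte 1: 0xE2 = 11100010, payload 0010 (4 bits).
Byte 2: 0x98 = 10011000 (10xxxxxx ✓), payload 011000.
Byte 3: 0x8D = 10001101 (10xxxxxx ✓), payload 001101.
Concatenate: 0010011000001101 = 0x260D (16 bits → U+260D).

U+260D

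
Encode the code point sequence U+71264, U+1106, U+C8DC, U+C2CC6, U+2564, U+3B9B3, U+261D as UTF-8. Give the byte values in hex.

F1 B1 89 A4 E1 84 86 EC A3 9C F3 82 B3 86 E2 95 A4 F0 BB A6 B3 E2 98 9D

U+71264: 4-byte form → F1 B1 89 A4.
U+1106: 3-byte form → E1 84 86.
U+C8DC: 3-byte form → EC A3 9C.
U+C2CC6: 4-byte form → F3 82 B3 86.
U+2564: 3-byte form → E2 95 A4.
U+3B9B3: 4-byte form → F0 BB A6 B3.
U+261D: 3-byte form → E2 98 9D.
Concatenated (24 bytes): F1 B1 89 A4 E1 84 86 EC A3 9C F3 82 B3 86 E2 95 A4 F0 BB A6 B3 E2 98 9D.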